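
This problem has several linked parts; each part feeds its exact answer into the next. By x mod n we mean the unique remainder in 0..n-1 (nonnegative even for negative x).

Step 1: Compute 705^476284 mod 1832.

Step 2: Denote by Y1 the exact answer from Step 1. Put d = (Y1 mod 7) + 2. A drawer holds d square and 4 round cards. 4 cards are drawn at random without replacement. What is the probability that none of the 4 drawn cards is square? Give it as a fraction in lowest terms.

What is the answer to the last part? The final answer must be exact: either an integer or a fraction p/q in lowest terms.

Step 1: squarings mod 1832: 705^1=705, 705^2=553, 705^4=1697, 705^8=1737, 705^16=1697, 705^32=1737, 705^64=1697, 705^128=1737, 705^256=1697, 705^512=1737, 705^1024=1697, 705^2048=1737, 705^4096=1697, 705^8192=1737, 705^16384=1697, 705^32768=1737, 705^65536=1697, 705^131072=1737, 705^262144=1697; 705^476284 = 705^4 * 705^8 * 705^16 * 705^32 * 705^64 * 705^1024 * 705^16384 * 705^65536 * 705^131072 * 705^262144 = 1697 (mod 1832); answer 1697
Step 2: Y1 = 1697; d = 5; total draws C(9,4) = 126; favorable C(4,4) = 1; P = 1/126; answer 1/126

1/126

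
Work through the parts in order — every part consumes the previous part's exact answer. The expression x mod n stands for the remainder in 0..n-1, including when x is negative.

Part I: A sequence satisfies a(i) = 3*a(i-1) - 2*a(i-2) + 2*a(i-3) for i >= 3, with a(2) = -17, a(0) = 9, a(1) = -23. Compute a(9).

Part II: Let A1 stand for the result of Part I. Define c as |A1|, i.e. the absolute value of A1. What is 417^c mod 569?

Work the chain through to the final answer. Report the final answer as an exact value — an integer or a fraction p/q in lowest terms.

Part I: a(3) = 3*(-17) - 2*(-23) + 2*(9) = 13; iterating: a(3)=13, a(4)=27, a(5)=21, a(6)=35, a(7)=117, a(8)=323, a(9)=805; answer 805
Part II: A1 = 805; c = 805; squarings mod 569: 417^1=417, 417^2=344, 417^4=553, 417^8=256, 417^16=101, 417^32=528, 417^64=543, 417^128=107, 417^256=69, 417^512=209; 417^805 = 417^1 * 417^4 * 417^32 * 417^256 * 417^512 = 460 (mod 569); answer 460

460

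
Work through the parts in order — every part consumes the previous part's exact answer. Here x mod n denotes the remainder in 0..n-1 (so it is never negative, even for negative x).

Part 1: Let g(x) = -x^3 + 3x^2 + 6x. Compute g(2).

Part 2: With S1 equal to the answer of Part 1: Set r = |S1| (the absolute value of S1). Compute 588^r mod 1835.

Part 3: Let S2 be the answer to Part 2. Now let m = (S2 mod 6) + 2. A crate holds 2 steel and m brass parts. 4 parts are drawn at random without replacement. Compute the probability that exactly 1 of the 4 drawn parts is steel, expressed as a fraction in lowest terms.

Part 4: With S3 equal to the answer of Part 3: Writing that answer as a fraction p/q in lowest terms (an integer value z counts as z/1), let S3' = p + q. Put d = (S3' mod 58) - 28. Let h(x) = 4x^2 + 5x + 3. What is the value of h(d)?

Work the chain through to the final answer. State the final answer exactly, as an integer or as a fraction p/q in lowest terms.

1662

Part 1: -1*(2)^3 + 3*(2)^2 + 6*(2)^1 = (-8) + (12) + (12) = 16; answer 16
Part 2: S1 = 16; r = 16; squarings mod 1835: 588^1=588, 588^2=764, 588^4=166, 588^8=31, 588^16=961; 588^16 = 588^16 = 961 (mod 1835); answer 961
Part 3: S2 = 961; m = 3; total draws C(5,4) = 5; favorable C(2,1)*C(3,3) = 2; P = 2/5; answer 2/5
Part 4: S3 = 2/5; threaded value p + q = 7; d = -21; 4*(-21)^2 + 5*(-21)^1 + 3 = (1764) + (-105) + (3) = 1662; answer 1662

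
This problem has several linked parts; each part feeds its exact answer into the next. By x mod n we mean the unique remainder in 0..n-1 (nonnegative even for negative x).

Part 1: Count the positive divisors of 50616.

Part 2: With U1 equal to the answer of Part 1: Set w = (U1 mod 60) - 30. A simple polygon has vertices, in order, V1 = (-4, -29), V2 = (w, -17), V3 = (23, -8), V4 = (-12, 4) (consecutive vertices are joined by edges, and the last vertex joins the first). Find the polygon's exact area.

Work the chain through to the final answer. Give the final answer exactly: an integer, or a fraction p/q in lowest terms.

Part 1: 50616 = 2^3 * 3^2 * 19 * 37; number of divisors = (3+1) * (2+1) * (1+1) * (1+1) = 48; answer 48
Part 2: U1 = 48; w = 18; cross terms: (-4*-17 - 18*-29)=590, (18*-8 - 23*-17)=247, (23*4 - -12*-8)=-4, (-12*-29 - -4*4)=364; twice the area = |1197| = 1197; area = 1197/2; answer 1197/2

1197/2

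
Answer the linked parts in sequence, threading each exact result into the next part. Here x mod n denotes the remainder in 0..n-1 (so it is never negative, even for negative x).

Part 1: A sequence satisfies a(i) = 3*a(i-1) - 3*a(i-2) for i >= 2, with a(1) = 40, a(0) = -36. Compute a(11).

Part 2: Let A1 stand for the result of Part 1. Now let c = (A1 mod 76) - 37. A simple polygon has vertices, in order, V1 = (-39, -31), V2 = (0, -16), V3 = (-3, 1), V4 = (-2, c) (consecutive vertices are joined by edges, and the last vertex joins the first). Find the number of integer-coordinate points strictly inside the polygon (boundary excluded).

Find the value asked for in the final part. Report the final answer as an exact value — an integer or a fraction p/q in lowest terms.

Part 1: a(2) = 3*(40) - 3*(-36) = 228; iterating: a(2)=228, a(3)=564, a(4)=1008, a(5)=1332, a(6)=972, a(7)=-1080, a(8)=-6156, a(9)=-15228, a(10)=-27216, a(11)=-35964; answer -35964
Part 2: A1 = -35964; c = 23; cross terms: (-39*-16 - 0*-31)=624, (0*1 - -3*-16)=-48, (-3*23 - -2*1)=-67, (-2*-31 - -39*23)=959; twice the area = |1468| = 1468; area = 734; boundary points = 3 + 1 + 1 + 1 = 6; strictly interior points = area - boundary/2 + 1 = 732; answer 732

732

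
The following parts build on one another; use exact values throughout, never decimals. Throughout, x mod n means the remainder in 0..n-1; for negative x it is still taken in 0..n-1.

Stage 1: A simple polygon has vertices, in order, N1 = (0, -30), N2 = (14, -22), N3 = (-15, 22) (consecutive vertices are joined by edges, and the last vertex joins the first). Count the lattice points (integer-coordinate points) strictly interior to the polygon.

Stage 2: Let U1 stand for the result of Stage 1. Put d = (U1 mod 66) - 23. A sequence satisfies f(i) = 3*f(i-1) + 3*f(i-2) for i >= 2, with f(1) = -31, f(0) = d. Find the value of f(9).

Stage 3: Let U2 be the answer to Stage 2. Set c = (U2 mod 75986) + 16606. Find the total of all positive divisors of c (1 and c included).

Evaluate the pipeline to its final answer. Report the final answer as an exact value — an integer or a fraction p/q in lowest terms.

Stage 1: cross terms: (0*-22 - 14*-30)=420, (14*22 - -15*-22)=-22, (-15*-30 - 0*22)=450; twice the area = |848| = 848; area = 424; boundary points = 2 + 1 + 1 = 4; strictly interior points = area - boundary/2 + 1 = 423; answer 423
Stage 2: U1 = 423; d = 4; f(2) = 3*(-31) + 3*(4) = -81; iterating: f(2)=-81, f(3)=-336, f(4)=-1251, f(5)=-4761, f(6)=-18036, f(7)=-68391, f(8)=-259281, f(9)=-983016; answer -983016
Stage 3: U2 = -983016; c = 21408; 21408 = 2^5 * 3 * 223; sigma = (1 + 2 + 4 + 8 + 16 + 32) * (1 + 3) * (1 + 223) = 63 * 4 * 224 = 56448; answer 56448

56448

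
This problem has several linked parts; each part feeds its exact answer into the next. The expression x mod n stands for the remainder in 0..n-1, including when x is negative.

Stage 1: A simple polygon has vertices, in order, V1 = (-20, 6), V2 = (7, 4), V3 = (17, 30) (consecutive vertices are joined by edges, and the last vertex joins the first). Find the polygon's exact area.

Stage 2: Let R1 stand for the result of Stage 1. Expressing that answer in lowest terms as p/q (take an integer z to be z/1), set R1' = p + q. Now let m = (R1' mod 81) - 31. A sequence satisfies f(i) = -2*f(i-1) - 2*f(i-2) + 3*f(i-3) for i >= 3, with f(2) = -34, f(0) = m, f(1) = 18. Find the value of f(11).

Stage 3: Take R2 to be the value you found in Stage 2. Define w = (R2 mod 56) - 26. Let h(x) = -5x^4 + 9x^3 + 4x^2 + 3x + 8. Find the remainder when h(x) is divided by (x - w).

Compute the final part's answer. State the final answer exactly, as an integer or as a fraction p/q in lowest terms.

-134

Stage 1: cross terms: (-20*4 - 7*6)=-122, (7*30 - 17*4)=142, (17*6 - -20*30)=702; twice the area = |722| = 722; area = 361; answer 361
Stage 2: R1 = 361; threaded value p + q = 362; m = 7; f(3) = -2*(-34) - 2*(18) + 3*(7) = 53; iterating: f(3)=53, f(4)=16, f(5)=-240, f(6)=607, f(7)=-686, f(8)=-562, f(9)=4317, f(10)=-9568, f(11)=8816; answer 8816
Stage 3: R2 = 8816; w = -2; remainder = value at the root: -5*(-2)^4 + 9*(-2)^3 + 4*(-2)^2 + 3*(-2)^1 + 8 = (-80) + (-72) + (16) + (-6) + (8) = -134; answer -134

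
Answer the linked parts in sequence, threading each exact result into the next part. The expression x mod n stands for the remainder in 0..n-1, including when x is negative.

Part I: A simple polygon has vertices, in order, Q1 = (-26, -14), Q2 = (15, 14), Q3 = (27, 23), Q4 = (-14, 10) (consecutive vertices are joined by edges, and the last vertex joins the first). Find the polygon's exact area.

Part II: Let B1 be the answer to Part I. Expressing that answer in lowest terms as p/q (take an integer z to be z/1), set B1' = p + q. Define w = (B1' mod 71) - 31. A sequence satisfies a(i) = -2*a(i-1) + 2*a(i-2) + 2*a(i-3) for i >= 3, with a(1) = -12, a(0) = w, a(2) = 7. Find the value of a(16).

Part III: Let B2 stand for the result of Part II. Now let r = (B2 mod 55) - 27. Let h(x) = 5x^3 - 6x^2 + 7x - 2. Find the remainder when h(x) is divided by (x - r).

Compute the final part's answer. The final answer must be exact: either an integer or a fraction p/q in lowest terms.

-1340

Part I: cross terms: (-26*14 - 15*-14)=-154, (15*23 - 27*14)=-33, (27*10 - -14*23)=592, (-14*-14 - -26*10)=456; twice the area = |861| = 861; area = 861/2; answer 861/2
Part II: B1 = 861/2; threaded value p + q = 863; w = -20; a(3) = -2*(7) + 2*(-12) + 2*(-20) = -78; iterating: a(3)=-78, a(4)=146, a(5)=-434, a(6)=1004, a(7)=-2584, a(8)=6308, a(9)=-15776, a(10)=39000, a(11)=-96936, a(12)=240320, a(13)=-596512, a(14)=1479792, a(15)=-3671968, a(16)=9110496; answer 9110496
Part III: B2 = 9110496; r = -6; remainder = value at the root: 5*(-6)^3 - 6*(-6)^2 + 7*(-6)^1 - 2 = (-1080) + (-216) + (-42) + (-2) = -1340; answer -1340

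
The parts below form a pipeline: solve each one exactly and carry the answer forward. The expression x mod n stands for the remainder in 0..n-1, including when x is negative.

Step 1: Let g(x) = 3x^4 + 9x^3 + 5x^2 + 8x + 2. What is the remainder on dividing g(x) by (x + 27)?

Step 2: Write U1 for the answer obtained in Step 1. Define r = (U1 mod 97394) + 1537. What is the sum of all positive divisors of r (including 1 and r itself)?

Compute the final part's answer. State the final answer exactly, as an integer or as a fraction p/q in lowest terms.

Step 1: remainder = value at the root: 3*(-27)^4 + 9*(-27)^3 + 5*(-27)^2 + 8*(-27)^1 + 2 = (1594323) + (-177147) + (3645) + (-216) + (2) = 1420607; answer 1420607
Step 2: U1 = 1420607; r = 58628; 58628 = 2^2 * 14657; sigma = (1 + 2 + 4) * (1 + 14657) = 7 * 14658 = 102606; answer 102606

102606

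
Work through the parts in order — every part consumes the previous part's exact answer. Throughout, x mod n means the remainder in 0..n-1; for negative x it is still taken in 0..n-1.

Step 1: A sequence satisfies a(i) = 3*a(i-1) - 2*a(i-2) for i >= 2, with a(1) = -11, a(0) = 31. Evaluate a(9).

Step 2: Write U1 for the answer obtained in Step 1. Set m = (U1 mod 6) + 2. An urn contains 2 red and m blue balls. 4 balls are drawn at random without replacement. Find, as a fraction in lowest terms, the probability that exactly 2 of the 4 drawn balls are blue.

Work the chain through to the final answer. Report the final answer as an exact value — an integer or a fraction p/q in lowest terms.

Step 1: a(2) = 3*(-11) - 2*(31) = -95; iterating: a(2)=-95, a(3)=-263, a(4)=-599, a(5)=-1271, a(6)=-2615, a(7)=-5303, a(8)=-10679, a(9)=-21431; answer -21431
Step 2: U1 = -21431; m = 3; total draws C(5,4) = 5; favorable C(3,2)*C(2,2) = 3; P = 3/5; answer 3/5

3/5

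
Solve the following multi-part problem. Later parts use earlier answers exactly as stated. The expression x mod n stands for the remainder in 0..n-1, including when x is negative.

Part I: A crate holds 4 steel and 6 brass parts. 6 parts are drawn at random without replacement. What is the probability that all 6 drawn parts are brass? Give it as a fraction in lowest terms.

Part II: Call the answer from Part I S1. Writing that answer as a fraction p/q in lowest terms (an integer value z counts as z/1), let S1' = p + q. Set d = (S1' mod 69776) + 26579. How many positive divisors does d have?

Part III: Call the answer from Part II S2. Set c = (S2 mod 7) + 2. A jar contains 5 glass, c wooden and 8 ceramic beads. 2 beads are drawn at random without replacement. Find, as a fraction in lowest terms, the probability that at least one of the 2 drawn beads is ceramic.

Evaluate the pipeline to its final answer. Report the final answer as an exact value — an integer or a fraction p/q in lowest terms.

Part I: total draws C(10,6) = 210; favorable C(6,6) = 1; P = 1/210; answer 1/210
Part II: S1 = 1/210; threaded value p + q = 211; d = 26790; 26790 = 2 * 3 * 5 * 19 * 47; number of divisors = (1+1) * (1+1) * (1+1) * (1+1) * (1+1) = 32; answer 32
Part III: S2 = 32; c = 6; total draws C(19,2) = 171; complement C(11,2) = 55; favorable 171 - 55 = 116; P = 116/171; answer 116/171

116/171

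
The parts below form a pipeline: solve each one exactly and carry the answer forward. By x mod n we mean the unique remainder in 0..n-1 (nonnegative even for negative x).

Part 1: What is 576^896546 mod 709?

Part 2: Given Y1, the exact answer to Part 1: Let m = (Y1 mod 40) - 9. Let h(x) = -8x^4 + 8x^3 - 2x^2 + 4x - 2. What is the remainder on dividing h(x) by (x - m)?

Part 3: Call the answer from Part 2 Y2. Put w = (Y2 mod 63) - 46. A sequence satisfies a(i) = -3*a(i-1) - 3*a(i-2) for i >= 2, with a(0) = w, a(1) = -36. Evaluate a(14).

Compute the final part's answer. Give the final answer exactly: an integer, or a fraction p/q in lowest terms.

87480

Part 1: squarings mod 709: 576^1=576, 576^2=673, 576^4=587, 576^8=704, 576^16=25, 576^32=625, 576^64=675, 576^128=447, 576^256=580, 576^512=334, 576^1024=243, 576^2048=202, 576^4096=391, 576^8192=446, 576^16384=396, 576^32768=127, 576^65536=531, 576^131072=488, 576^262144=629, 576^524288=19; 576^896546 = 576^2 * 576^32 * 576^512 * 576^1024 * 576^2048 * 576^8192 * 576^32768 * 576^65536 * 576^262144 * 576^524288 = 558 (mod 709); answer 558
Part 2: Y1 = 558; m = 29; remainder = value at the root: -8*(29)^4 + 8*(29)^3 - 2*(29)^2 + 4*(29)^1 - 2 = (-5658248) + (195112) + (-1682) + (116) + (-2) = -5464704; answer -5464704
Part 3: Y2 = -5464704; w = -4; a(2) = -3*(-36) - 3*(-4) = 120; iterating: a(2)=120, a(3)=-252, a(4)=396, a(5)=-432, a(6)=108, a(7)=972, a(8)=-3240, a(9)=6804, a(10)=-10692, a(11)=11664, a(12)=-2916, a(13)=-26244, a(14)=87480; answer 87480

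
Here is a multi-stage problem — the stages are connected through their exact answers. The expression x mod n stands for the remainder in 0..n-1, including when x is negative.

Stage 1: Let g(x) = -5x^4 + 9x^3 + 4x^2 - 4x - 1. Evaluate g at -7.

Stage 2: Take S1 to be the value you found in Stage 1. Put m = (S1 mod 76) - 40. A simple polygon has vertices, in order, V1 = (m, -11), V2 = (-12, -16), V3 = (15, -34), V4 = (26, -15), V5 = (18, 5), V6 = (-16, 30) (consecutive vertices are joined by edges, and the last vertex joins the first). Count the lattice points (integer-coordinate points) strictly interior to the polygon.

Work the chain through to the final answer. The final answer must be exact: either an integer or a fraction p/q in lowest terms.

Stage 1: -5*(-7)^4 + 9*(-7)^3 + 4*(-7)^2 - 4*(-7)^1 - 1 = (-12005) + (-3087) + (196) + (28) + (-1) = -14869; answer -14869
Stage 2: S1 = -14869; m = -13; cross terms: (-13*-16 - -12*-11)=76, (-12*-34 - 15*-16)=648, (15*-15 - 26*-34)=659, (26*5 - 18*-15)=400, (18*30 - -16*5)=620, (-16*-11 - -13*30)=566; twice the area = |2969| = 2969; area = 2969/2; boundary points = 1 + 9 + 1 + 4 + 1 + 1 = 17; strictly interior points = area - boundary/2 + 1 = 1477; answer 1477

1477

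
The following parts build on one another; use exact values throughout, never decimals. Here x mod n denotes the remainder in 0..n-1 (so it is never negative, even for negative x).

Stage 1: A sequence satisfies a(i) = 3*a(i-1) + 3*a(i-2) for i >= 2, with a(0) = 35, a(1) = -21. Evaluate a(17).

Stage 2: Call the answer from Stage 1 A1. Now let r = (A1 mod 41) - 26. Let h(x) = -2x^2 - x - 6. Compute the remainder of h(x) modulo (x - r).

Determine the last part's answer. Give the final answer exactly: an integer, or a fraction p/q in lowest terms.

Stage 1: a(2) = 3*(-21) + 3*(35) = 42; iterating: a(2)=42, a(3)=63, a(4)=315, a(5)=1134, a(6)=4347, a(7)=16443, a(8)=62370, a(9)=236439, a(10)=896427, a(11)=3398598, a(12)=12885075, a(13)=48851019, a(14)=185208282, a(15)=702177903, a(16)=2662158555, a(17)=10093009374; answer 10093009374
Stage 2: A1 = 10093009374; r = -12; remainder = value at the root: -2*(-12)^2 - 1*(-12)^1 - 6 = (-288) + (12) + (-6) = -282; answer -282

-282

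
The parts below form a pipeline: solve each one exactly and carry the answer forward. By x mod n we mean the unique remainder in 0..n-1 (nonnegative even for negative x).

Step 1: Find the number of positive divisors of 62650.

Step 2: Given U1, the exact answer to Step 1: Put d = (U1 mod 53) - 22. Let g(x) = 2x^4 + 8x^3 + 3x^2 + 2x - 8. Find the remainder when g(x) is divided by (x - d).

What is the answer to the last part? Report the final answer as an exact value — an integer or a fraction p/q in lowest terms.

104

Step 1: 62650 = 2 * 5^2 * 7 * 179; number of divisors = (1+1) * (2+1) * (1+1) * (1+1) = 24; answer 24
Step 2: U1 = 24; d = 2; remainder = value at the root: 2*(2)^4 + 8*(2)^3 + 3*(2)^2 + 2*(2)^1 - 8 = (32) + (64) + (12) + (4) + (-8) = 104; answer 104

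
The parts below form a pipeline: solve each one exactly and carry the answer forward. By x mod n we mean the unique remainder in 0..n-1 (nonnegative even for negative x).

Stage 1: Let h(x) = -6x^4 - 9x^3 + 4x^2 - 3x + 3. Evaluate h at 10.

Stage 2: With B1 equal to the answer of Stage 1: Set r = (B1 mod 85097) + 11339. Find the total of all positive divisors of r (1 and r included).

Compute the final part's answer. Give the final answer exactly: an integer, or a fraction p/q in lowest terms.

Stage 1: -6*(10)^4 - 9*(10)^3 + 4*(10)^2 - 3*(10)^1 + 3 = (-60000) + (-9000) + (400) + (-30) + (3) = -68627; answer -68627
Stage 2: B1 = -68627; r = 27809; 27809 is prime, so its only divisors are 1 and 27809; sigma = 1 + 27809 = 27810; answer 27810

27810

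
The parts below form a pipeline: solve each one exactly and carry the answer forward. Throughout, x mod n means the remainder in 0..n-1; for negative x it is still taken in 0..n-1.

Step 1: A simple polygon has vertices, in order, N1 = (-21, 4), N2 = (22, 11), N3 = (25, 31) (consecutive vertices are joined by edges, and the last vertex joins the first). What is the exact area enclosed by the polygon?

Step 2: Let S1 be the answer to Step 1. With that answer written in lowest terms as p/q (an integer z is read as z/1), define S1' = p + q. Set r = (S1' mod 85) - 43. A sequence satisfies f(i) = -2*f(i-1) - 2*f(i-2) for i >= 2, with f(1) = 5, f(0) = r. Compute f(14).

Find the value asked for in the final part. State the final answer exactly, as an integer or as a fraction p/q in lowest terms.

4864

Step 1: cross terms: (-21*11 - 22*4)=-319, (22*31 - 25*11)=407, (25*4 - -21*31)=751; twice the area = |839| = 839; area = 839/2; answer 839/2
Step 2: S1 = 839/2; threaded value p + q = 841; r = 33; f(2) = -2*(5) - 2*(33) = -76; iterating: f(2)=-76, f(3)=142, f(4)=-132, f(5)=-20, f(6)=304, f(7)=-568, f(8)=528, f(9)=80, f(10)=-1216, f(11)=2272, f(12)=-2112, f(13)=-320, f(14)=4864; answer 4864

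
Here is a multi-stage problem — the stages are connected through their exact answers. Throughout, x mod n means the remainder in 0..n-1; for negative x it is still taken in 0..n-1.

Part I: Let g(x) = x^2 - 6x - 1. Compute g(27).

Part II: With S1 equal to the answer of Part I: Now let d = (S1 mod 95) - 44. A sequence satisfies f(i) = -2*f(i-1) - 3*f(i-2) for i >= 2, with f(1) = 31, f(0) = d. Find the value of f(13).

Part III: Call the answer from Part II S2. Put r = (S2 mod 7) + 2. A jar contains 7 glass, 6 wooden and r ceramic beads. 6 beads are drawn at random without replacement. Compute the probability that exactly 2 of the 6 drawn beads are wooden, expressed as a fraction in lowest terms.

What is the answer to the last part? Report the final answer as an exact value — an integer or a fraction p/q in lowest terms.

Part I: 1*(27)^2 - 6*(27)^1 - 1 = (729) + (-162) + (-1) = 566; answer 566
Part II: S1 = 566; d = 47; f(2) = -2*(31) - 3*(47) = -203; iterating: f(2)=-203, f(3)=313, f(4)=-17, f(5)=-905, f(6)=1861, f(7)=-1007, f(8)=-3569, f(9)=10159, f(10)=-9611, f(11)=-11255, f(12)=51343, f(13)=-68921; answer -68921
Part III: S2 = -68921; r = 3; total draws C(16,6) = 8008; favorable C(6,2)*C(10,4) = 3150; P = 225/572; answer 225/572

225/572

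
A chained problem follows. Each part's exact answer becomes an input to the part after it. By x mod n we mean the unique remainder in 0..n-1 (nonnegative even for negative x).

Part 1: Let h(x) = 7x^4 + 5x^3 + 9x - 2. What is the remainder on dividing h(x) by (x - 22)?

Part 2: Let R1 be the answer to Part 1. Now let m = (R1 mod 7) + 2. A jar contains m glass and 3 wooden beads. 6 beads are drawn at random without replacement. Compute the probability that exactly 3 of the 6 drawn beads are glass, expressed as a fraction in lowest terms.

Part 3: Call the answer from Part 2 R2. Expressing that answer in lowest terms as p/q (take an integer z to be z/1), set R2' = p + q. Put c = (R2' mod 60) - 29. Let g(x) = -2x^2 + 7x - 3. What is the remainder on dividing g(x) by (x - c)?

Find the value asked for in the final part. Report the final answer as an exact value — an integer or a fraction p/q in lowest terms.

Part 1: remainder = value at the root: 7*(22)^4 + 5*(22)^3 + 9*(22)^1 - 2 = (1639792) + (53240) + (198) + (-2) = 1693228; answer 1693228
Part 2: R1 = 1693228; m = 7; total draws C(10,6) = 210; favorable C(7,3)*C(3,3) = 35; P = 1/6; answer 1/6
Part 3: R2 = 1/6; threaded value p + q = 7; c = -22; remainder = value at the root: -2*(-22)^2 + 7*(-22)^1 - 3 = (-968) + (-154) + (-3) = -1125; answer -1125

-1125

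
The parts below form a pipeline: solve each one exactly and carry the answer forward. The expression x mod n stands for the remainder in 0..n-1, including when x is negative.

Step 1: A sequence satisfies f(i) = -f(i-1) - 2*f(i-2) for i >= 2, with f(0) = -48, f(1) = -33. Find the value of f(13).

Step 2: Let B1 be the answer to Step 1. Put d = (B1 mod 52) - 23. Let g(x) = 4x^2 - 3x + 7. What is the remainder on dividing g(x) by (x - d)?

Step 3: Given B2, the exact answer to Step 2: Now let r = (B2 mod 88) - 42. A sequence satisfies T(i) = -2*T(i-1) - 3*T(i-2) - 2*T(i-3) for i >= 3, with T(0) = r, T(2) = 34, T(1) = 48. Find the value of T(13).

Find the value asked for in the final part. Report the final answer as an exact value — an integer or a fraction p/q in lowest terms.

-3826

Step 1: f(2) = -1*(-33) - 2*(-48) = 129; iterating: f(2)=129, f(3)=-63, f(4)=-195, f(5)=321, f(6)=69, f(7)=-711, f(8)=573, f(9)=849, f(10)=-1995, f(11)=297, f(12)=3693, f(13)=-4287; answer -4287
Step 2: B1 = -4287; d = 6; remainder = value at the root: 4*(6)^2 - 3*(6)^1 + 7 = (144) + (-18) + (7) = 133; answer 133
Step 3: B2 = 133; r = 3; T(3) = -2*(34) - 3*(48) - 2*(3) = -218; iterating: T(3)=-218, T(4)=238, T(5)=110, T(6)=-498, T(7)=190, T(8)=894, T(9)=-1362, T(10)=-338, T(11)=2974, T(12)=-2210, T(13)=-3826; answer -3826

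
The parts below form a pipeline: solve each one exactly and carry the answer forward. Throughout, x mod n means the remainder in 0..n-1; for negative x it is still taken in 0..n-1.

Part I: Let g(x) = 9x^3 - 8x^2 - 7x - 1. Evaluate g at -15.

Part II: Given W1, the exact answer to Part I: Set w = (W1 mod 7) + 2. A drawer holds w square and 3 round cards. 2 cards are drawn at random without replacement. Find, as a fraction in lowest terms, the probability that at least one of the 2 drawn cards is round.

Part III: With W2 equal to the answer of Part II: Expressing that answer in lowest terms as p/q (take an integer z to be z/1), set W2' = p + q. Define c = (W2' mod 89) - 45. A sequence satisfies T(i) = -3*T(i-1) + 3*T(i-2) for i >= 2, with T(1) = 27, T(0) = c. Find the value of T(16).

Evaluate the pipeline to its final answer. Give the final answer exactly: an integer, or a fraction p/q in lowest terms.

-17658058887

Part I: 9*(-15)^3 - 8*(-15)^2 - 7*(-15)^1 - 1 = (-30375) + (-1800) + (105) + (-1) = -32071; answer -32071
Part II: W1 = -32071; w = 5; total draws C(8,2) = 28; complement C(5,2) = 10; favorable 28 - 10 = 18; P = 9/14; answer 9/14
Part III: W2 = 9/14; threaded value p + q = 23; c = -22; T(2) = -3*(27) + 3*(-22) = -147; iterating: T(2)=-147, T(3)=522, T(4)=-2007, T(5)=7587, T(6)=-28782, T(7)=109107, T(8)=-413667, T(9)=1568322, T(10)=-5945967, T(11)=22542867, T(12)=-85466502, T(13)=324028107, T(14)=-1228483827, T(15)=4657535802, T(16)=-17658058887; answer -17658058887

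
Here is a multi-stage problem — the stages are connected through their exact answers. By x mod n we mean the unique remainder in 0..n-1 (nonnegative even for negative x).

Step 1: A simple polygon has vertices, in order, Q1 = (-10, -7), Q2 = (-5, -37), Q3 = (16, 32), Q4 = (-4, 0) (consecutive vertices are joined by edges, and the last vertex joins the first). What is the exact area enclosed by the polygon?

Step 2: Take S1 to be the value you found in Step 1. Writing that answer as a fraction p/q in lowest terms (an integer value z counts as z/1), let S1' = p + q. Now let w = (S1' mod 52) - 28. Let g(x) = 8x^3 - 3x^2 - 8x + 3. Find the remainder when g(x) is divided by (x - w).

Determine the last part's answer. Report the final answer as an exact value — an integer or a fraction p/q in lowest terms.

16968

Step 1: cross terms: (-10*-37 - -5*-7)=335, (-5*32 - 16*-37)=432, (16*0 - -4*32)=128, (-4*-7 - -10*0)=28; twice the area = |923| = 923; area = 923/2; answer 923/2
Step 2: S1 = 923/2; threaded value p + q = 925; w = 13; remainder = value at the root: 8*(13)^3 - 3*(13)^2 - 8*(13)^1 + 3 = (17576) + (-507) + (-104) + (3) = 16968; answer 16968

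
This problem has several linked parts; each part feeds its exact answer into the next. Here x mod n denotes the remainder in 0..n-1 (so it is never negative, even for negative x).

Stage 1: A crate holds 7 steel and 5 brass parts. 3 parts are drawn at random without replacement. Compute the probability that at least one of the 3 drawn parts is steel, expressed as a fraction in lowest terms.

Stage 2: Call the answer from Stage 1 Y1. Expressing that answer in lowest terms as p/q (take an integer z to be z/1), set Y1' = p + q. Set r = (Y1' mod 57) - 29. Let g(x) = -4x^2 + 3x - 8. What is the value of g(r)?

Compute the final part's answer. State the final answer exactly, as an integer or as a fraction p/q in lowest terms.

Stage 1: total draws C(12,3) = 220; complement C(5,3) = 10; favorable 220 - 10 = 210; P = 21/22; answer 21/22
Stage 2: Y1 = 21/22; threaded value p + q = 43; r = 14; -4*(14)^2 + 3*(14)^1 - 8 = (-784) + (42) + (-8) = -750; answer -750

-750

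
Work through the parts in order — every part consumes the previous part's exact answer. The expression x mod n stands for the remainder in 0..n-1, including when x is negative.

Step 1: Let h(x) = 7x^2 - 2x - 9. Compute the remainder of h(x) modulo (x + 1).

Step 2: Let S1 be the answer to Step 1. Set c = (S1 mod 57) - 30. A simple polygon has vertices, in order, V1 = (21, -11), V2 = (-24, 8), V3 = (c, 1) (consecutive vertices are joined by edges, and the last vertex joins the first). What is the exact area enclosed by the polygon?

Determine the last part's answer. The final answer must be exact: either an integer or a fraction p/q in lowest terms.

429/2

Step 1: remainder = value at the root: 7*(-1)^2 - 2*(-1)^1 - 9 = (7) + (2) + (-9) = 0; answer 0
Step 2: S1 = 0; c = -30; cross terms: (21*8 - -24*-11)=-96, (-24*1 - -30*8)=216, (-30*-11 - 21*1)=309; twice the area = |429| = 429; area = 429/2; answer 429/2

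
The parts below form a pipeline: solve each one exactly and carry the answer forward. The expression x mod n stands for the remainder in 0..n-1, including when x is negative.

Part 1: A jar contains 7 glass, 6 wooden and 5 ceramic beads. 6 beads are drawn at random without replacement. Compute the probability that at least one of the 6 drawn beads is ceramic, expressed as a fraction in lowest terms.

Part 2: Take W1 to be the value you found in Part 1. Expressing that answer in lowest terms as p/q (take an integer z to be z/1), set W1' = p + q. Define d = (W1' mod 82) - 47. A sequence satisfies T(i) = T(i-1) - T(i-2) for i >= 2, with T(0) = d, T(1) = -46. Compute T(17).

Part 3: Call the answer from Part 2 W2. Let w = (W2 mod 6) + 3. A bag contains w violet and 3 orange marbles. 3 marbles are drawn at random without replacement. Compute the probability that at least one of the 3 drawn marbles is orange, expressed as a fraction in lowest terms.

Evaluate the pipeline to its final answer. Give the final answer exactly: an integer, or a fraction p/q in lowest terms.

Part 1: total draws C(18,6) = 18564; complement C(13,6) = 1716; favorable 18564 - 1716 = 16848; P = 108/119; answer 108/119
Part 2: W1 = 108/119; threaded value p + q = 227; d = 16; T(2) = 1*(-46) - 1*(16) = -62; iterating: T(2)=-62, T(3)=-16, T(4)=46, T(5)=62, T(6)=16, T(7)=-46, T(8)=-62, T(9)=-16, T(10)=46, T(11)=62, T(12)=16, T(13)=-46, T(14)=-62, T(15)=-16, T(16)=46, T(17)=62; answer 62
Part 3: W2 = 62; w = 5; total draws C(8,3) = 56; complement C(5,3) = 10; favorable 56 - 10 = 46; P = 23/28; answer 23/28

23/28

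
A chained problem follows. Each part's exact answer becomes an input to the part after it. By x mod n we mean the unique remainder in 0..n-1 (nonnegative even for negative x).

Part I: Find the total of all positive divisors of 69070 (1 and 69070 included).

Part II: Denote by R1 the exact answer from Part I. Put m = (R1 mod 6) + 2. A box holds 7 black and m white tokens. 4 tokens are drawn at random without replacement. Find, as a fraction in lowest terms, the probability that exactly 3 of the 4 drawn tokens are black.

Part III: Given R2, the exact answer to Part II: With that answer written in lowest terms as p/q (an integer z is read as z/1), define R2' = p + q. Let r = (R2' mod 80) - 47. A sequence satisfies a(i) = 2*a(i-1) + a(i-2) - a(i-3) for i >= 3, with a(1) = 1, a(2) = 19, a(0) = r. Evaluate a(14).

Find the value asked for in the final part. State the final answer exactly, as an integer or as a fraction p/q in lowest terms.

Part I: 69070 = 2 * 5 * 6907; sigma = (1 + 2) * (1 + 5) * (1 + 6907) = 3 * 6 * 6908 = 124344; answer 124344
Part II: R1 = 124344; m = 2; total draws C(9,4) = 126; favorable C(7,3)*C(2,1) = 70; P = 5/9; answer 5/9
Part III: R2 = 5/9; threaded value p + q = 14; r = -33; a(3) = 2*(19) + 1*(1) - 1*(-33) = 72; iterating: a(3)=72, a(4)=162, a(5)=377, a(6)=844, a(7)=1903, a(8)=4273, a(9)=9605, a(10)=21580, a(11)=48492, a(12)=108959, a(13)=244830, a(14)=550127; answer 550127

550127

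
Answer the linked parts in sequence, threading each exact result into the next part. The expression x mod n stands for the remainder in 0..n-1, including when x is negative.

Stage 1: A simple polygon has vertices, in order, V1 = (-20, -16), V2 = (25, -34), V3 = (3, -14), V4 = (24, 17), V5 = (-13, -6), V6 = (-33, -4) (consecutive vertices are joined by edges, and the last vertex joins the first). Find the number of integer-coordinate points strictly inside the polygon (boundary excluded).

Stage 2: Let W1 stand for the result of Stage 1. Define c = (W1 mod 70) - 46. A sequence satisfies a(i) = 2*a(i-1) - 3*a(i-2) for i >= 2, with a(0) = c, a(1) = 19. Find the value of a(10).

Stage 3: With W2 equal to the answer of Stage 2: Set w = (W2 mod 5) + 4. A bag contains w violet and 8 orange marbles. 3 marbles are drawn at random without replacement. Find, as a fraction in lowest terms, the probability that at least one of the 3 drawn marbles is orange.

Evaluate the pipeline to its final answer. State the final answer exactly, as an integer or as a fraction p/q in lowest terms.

Stage 1: cross terms: (-20*-34 - 25*-16)=1080, (25*-14 - 3*-34)=-248, (3*17 - 24*-14)=387, (24*-6 - -13*17)=77, (-13*-4 - -33*-6)=-146, (-33*-16 - -20*-4)=448; twice the area = |1598| = 1598; area = 799; boundary points = 9 + 2 + 1 + 1 + 2 + 1 = 16; strictly interior points = area - boundary/2 + 1 = 792; answer 792
Stage 2: W1 = 792; c = -24; a(2) = 2*(19) - 3*(-24) = 110; iterating: a(2)=110, a(3)=163, a(4)=-4, a(5)=-497, a(6)=-982, a(7)=-473, a(8)=2000, a(9)=5419, a(10)=4838; answer 4838
Stage 3: W2 = 4838; w = 7; total draws C(15,3) = 455; complement C(7,3) = 35; favorable 455 - 35 = 420; P = 12/13; answer 12/13

12/13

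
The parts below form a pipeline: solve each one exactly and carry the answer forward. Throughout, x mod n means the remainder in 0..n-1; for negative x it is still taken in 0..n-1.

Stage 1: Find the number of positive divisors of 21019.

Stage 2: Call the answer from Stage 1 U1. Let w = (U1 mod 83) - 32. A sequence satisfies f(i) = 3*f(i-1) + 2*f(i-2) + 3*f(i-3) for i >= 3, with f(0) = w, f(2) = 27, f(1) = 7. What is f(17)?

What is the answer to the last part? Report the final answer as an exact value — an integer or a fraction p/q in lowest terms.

Stage 1: 21019 is prime, so its only divisors are 1 and 21019; count = 2; answer 2
Stage 2: U1 = 2; w = -30; f(3) = 3*(27) + 2*(7) + 3*(-30) = 5; iterating: f(3)=5, f(4)=90, f(5)=361, f(6)=1278, f(7)=4826, f(8)=18117, f(9)=67837, f(10)=254223, f(11)=952694, f(12)=3570039, f(13)=13378174, f(14)=50132682, f(15)=187864511, f(16)=703993419, f(17)=2638107325; answer 2638107325

2638107325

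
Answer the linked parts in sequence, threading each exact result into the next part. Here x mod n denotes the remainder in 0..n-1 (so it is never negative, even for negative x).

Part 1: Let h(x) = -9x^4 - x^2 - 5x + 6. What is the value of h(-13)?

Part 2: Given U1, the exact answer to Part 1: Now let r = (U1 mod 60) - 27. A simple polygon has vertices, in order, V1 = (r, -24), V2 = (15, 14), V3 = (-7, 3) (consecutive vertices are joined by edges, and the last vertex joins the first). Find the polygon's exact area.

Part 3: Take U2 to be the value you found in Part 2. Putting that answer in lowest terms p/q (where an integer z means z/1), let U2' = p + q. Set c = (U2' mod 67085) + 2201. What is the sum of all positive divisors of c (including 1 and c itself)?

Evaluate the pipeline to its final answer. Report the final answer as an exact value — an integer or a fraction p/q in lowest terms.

Part 1: -9*(-13)^4 - 1*(-13)^2 - 5*(-13)^1 + 6 = (-257049) + (-169) + (65) + (6) = -257147; answer -257147
Part 2: U1 = -257147; r = -14; cross terms: (-14*14 - 15*-24)=164, (15*3 - -7*14)=143, (-7*-24 - -14*3)=210; twice the area = |517| = 517; area = 517/2; answer 517/2
Part 3: U2 = 517/2; threaded value p + q = 519; c = 2720; 2720 = 2^5 * 5 * 17; sigma = (1 + 2 + 4 + 8 + 16 + 32) * (1 + 5) * (1 + 17) = 63 * 6 * 18 = 6804; answer 6804

6804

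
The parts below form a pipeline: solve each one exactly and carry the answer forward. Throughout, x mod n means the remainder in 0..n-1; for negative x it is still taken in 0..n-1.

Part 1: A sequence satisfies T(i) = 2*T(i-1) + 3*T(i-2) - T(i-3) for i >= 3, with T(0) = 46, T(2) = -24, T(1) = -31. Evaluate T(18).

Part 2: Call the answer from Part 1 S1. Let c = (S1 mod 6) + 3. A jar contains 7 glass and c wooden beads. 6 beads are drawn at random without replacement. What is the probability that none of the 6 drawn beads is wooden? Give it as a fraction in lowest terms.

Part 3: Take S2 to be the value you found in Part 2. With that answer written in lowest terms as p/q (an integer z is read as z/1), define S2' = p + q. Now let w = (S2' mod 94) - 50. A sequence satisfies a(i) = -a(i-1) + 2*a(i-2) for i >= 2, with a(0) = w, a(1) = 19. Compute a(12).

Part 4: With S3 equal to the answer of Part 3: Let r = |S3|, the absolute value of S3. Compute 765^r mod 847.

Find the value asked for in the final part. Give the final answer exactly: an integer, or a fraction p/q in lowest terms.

Part 1: T(3) = 2*(-24) + 3*(-31) - 1*(46) = -187; iterating: T(3)=-187, T(4)=-415, T(5)=-1367, T(6)=-3792, T(7)=-11270, T(8)=-32549, T(9)=-95116, T(10)=-276609, T(11)=-806017, T(12)=-2346745, T(13)=-6834932, T(14)=-19904082, T(15)=-57966215, T(16)=-168809744, T(17)=-491614051, T(18)=-1431691119; answer -1431691119
Part 2: S1 = -1431691119; c = 6; total draws C(13,6) = 1716; favorable C(7,6) = 7; P = 7/1716; answer 7/1716
Part 3: S2 = 7/1716; threaded value p + q = 1723; w = -19; a(2) = -1*(19) + 2*(-19) = -57; iterating: a(2)=-57, a(3)=95, a(4)=-209, a(5)=399, a(6)=-817, a(7)=1615, a(8)=-3249, a(9)=6479, a(10)=-12977, a(11)=25935, a(12)=-51889; answer -51889
Part 4: S3 = -51889; r = 51889; squarings mod 847: 765^1=765, 765^2=795, 765^4=163, 765^8=312, 765^16=786, 765^32=333, 765^64=779, 765^128=389, 765^256=555, 765^512=564, 765^1024=471, 765^2048=774, 765^4096=247, 765^8192=25, 765^16384=625, 765^32768=158; 765^51889 = 765^1 * 765^16 * 765^32 * 765^128 * 765^512 * 765^2048 * 765^16384 * 765^32768 = 156 (mod 847); answer 156

156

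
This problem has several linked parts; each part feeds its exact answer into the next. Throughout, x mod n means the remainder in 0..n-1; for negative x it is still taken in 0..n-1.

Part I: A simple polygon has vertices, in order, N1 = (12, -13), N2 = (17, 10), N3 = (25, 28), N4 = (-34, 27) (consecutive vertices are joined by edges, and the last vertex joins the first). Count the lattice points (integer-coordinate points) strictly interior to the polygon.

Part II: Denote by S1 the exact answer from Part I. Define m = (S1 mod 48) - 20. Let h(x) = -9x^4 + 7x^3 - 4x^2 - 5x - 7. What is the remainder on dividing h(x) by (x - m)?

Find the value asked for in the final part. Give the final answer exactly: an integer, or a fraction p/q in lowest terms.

Part I: cross terms: (12*10 - 17*-13)=341, (17*28 - 25*10)=226, (25*27 - -34*28)=1627, (-34*-13 - 12*27)=118; twice the area = |2312| = 2312; area = 1156; boundary points = 1 + 2 + 1 + 2 = 6; strictly interior points = area - boundary/2 + 1 = 1154; answer 1154
Part II: S1 = 1154; m = -18; remainder = value at the root: -9*(-18)^4 + 7*(-18)^3 - 4*(-18)^2 - 5*(-18)^1 - 7 = (-944784) + (-40824) + (-1296) + (90) + (-7) = -986821; answer -986821

-986821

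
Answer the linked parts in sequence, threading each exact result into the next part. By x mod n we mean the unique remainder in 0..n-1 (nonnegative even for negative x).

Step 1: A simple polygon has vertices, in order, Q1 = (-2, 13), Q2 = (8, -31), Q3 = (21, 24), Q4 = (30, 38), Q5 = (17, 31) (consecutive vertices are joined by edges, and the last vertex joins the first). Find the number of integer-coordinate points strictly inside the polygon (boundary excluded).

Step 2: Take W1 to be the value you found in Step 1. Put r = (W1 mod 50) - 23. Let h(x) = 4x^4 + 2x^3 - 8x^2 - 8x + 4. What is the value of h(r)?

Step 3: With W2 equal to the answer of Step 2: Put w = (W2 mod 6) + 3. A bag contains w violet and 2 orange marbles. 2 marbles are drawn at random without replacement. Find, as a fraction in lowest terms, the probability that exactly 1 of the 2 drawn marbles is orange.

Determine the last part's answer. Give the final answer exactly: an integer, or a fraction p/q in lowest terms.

3/5

Step 1: cross terms: (-2*-31 - 8*13)=-42, (8*24 - 21*-31)=843, (21*38 - 30*24)=78, (30*31 - 17*38)=284, (17*13 - -2*31)=283; twice the area = |1446| = 1446; area = 723; boundary points = 2 + 1 + 1 + 1 + 1 = 6; strictly interior points = area - boundary/2 + 1 = 721; answer 721
Step 2: W1 = 721; r = -2; 4*(-2)^4 + 2*(-2)^3 - 8*(-2)^2 - 8*(-2)^1 + 4 = (64) + (-16) + (-32) + (16) + (4) = 36; answer 36
Step 3: W2 = 36; w = 3; total draws C(5,2) = 10; favorable C(2,1)*C(3,1) = 6; P = 3/5; answer 3/5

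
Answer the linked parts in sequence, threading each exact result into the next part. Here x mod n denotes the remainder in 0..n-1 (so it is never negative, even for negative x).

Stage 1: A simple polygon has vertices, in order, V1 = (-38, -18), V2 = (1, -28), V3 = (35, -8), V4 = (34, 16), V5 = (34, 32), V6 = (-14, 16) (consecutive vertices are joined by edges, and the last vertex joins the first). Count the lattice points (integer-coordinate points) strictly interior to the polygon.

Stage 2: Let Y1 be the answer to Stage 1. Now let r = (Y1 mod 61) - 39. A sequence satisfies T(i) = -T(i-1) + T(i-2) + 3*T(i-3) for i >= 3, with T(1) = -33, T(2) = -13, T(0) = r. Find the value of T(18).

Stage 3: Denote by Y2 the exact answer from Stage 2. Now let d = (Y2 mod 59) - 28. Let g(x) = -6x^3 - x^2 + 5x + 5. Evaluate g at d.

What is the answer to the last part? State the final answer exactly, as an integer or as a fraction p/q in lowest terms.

3

Stage 1: cross terms: (-38*-28 - 1*-18)=1082, (1*-8 - 35*-28)=972, (35*16 - 34*-8)=832, (34*32 - 34*16)=544, (34*16 - -14*32)=992, (-14*-18 - -38*16)=860; twice the area = |5282| = 5282; area = 2641; boundary points = 1 + 2 + 1 + 16 + 16 + 2 = 38; strictly interior points = area - boundary/2 + 1 = 2623; answer 2623
Stage 2: Y1 = 2623; r = -39; T(3) = -1*(-13) + 1*(-33) + 3*(-39) = -137; iterating: T(3)=-137, T(4)=25, T(5)=-201, T(6)=-185, T(7)=59, T(8)=-847, T(9)=351, T(10)=-1021, T(11)=-1169, T(12)=1201, T(13)=-5433, T(14)=3127, T(15)=-4957, T(16)=-8215, T(17)=12639, T(18)=-35725; answer -35725
Stage 3: Y2 = -35725; d = 1; -6*(1)^3 - 1*(1)^2 + 5*(1)^1 + 5 = (-6) + (-1) + (5) + (5) = 3; answer 3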